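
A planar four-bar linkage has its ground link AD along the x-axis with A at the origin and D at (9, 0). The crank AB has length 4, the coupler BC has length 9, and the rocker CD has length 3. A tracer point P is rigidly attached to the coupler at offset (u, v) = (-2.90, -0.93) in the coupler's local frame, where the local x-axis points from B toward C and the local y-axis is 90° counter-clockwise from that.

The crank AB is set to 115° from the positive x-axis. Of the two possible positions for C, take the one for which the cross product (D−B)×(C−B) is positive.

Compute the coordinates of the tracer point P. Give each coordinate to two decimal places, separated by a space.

A=(0,0), D=(9.00,0)
B = A + 4.00·(cos115°, sin115°) = (-1.6905, 3.6252)
|BD| = 11.2884
circle(B,9.00) ∩ circle(D,3.00): a=8.8333, h=1.7241
  candidates: C₊=(7.2286,2.4212) cross=19.462; C₋=(6.1213,-0.8443) cross=-19.462
  mode + wants cross > 0 → take C=(7.2286,2.4212) (cross=19.462)
ex = (C−B)/|BC| = (0.9910,-0.1338); ey = (0.1338,0.9910)
P = B + -2.90·ex + -0.93·ey = (-4.6888,3.0916)

-4.69 3.09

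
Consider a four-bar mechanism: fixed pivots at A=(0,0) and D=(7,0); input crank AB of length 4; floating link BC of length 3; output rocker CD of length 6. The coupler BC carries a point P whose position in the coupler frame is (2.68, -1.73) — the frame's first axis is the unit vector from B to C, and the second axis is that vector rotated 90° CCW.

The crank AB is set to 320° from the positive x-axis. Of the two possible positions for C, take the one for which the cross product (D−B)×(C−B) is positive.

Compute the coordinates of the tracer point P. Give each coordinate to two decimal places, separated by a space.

2.49 0.57

A=(0,0), D=(7.00,0)
B = A + 4.00·(cos320°, sin320°) = (3.0642, -2.5712)
|BD| = 4.7012
circle(B,3.00) ∩ circle(D,6.00): a=-0.5210, h=2.9544
  candidates: C₊=(1.0122,-0.3827) cross=13.889; C₋=(4.2438,-5.3295) cross=-13.889
  mode + wants cross > 0 → take C=(1.0122,-0.3827) (cross=13.889)
ex = (C−B)/|BC| = (-0.6840,0.7295); ey = (-0.7295,-0.6840)
P = B + 2.68·ex + -1.73·ey = (2.4931,0.5672)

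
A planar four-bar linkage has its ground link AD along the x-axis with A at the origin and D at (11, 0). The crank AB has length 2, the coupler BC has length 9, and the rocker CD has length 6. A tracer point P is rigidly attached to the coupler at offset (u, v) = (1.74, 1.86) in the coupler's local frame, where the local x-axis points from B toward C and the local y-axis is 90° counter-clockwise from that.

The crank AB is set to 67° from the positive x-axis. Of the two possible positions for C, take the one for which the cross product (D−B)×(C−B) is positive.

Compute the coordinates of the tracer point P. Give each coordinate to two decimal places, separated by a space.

A=(0,0), D=(11.00,0)
B = A + 2.00·(cos67°, sin67°) = (0.7815, 1.8410)
|BD| = 10.3831
circle(B,9.00) ∩ circle(D,6.00): a=7.3585, h=5.1819
  candidates: C₊=(8.9422,5.6361) cross=53.804; C₋=(7.1046,-4.5635) cross=-53.804
  mode + wants cross > 0 → take C=(8.9422,5.6361) (cross=53.804)
ex = (C−B)/|BC| = (0.9067,0.4217); ey = (-0.4217,0.9067)
P = B + 1.74·ex + 1.86·ey = (1.5749,4.2613)

1.57 4.26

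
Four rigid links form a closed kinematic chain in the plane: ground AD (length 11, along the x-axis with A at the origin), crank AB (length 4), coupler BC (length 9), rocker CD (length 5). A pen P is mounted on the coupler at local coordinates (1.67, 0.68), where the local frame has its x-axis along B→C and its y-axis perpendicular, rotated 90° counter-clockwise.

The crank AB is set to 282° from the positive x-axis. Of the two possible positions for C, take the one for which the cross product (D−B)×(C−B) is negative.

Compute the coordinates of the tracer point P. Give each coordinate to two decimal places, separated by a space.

A=(0,0), D=(11.00,0)
B = A + 4.00·(cos282°, sin282°) = (0.8316, -3.9126)
|BD| = 10.8951
circle(B,9.00) ∩ circle(D,5.00): a=8.0175, h=4.0889
  candidates: C₊=(6.8460,2.7828) cross=44.549; C₋=(9.7827,-4.8496) cross=-44.549
  mode - wants cross < 0 → take C=(9.7827,-4.8496) (cross=-44.549)
ex = (C−B)/|BC| = (0.9946,-0.1041); ey = (0.1041,0.9946)
P = B + 1.67·ex + 0.68·ey = (2.5634,-3.4101)

2.56 -3.41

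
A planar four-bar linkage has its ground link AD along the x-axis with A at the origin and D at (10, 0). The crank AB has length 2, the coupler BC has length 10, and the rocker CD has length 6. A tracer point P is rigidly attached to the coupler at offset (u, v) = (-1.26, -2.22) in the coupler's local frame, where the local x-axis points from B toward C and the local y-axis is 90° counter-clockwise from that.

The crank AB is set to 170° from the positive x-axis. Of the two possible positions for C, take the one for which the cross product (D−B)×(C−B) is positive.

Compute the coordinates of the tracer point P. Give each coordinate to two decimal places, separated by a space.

-2.02 -2.20

A=(0,0), D=(10.00,0)
B = A + 2.00·(cos170°, sin170°) = (-1.9696, 0.3473)
|BD| = 11.9747
circle(B,10.00) ∩ circle(D,6.00): a=8.6596, h=5.0011
  candidates: C₊=(6.8314,5.0951) cross=59.886; C₋=(6.5413,-4.9028) cross=-59.886
  mode + wants cross > 0 → take C=(6.8314,5.0951) (cross=59.886)
ex = (C−B)/|BC| = (0.8801,0.4748); ey = (-0.4748,0.8801)
P = B + -1.26·ex + -2.22·ey = (-2.0245,-2.2048)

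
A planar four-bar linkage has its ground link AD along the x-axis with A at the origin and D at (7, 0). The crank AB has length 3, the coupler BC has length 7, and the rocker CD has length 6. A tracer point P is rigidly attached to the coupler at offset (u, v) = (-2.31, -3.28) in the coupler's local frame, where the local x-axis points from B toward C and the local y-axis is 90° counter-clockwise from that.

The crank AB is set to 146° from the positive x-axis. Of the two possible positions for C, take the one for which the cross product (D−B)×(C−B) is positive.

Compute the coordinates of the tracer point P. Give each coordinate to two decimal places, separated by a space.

A=(0,0), D=(7.00,0)
B = A + 3.00·(cos146°, sin146°) = (-2.4871, 1.6776)
|BD| = 9.6343
circle(B,7.00) ∩ circle(D,6.00): a=5.4918, h=4.3405
  candidates: C₊=(3.6766,4.9955) cross=41.818; C₋=(2.1650,-3.5529) cross=-41.818
  mode + wants cross > 0 → take C=(3.6766,4.9955) (cross=41.818)
ex = (C−B)/|BC| = (0.8805,0.4740); ey = (-0.4740,0.8805)
P = B + -2.31·ex + -3.28·ey = (-2.9665,-2.3055)

-2.97 -2.31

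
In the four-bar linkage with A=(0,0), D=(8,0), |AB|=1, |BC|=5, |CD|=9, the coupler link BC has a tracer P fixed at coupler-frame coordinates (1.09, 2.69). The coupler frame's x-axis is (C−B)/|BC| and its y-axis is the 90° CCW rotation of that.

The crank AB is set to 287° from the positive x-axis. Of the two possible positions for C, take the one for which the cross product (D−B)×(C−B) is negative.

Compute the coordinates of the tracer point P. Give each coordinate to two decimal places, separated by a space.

A=(0,0), D=(8.00,0)
B = A + 1.00·(cos287°, sin287°) = (0.2924, -0.9563)
|BD| = 7.7667
circle(B,5.00) ∩ circle(D,9.00): a=0.2782, h=4.9923
  candidates: C₊=(-0.0462,4.0322) cross=38.773; C₋=(1.1832,-5.8763) cross=-38.773
  mode - wants cross < 0 → take C=(1.1832,-5.8763) (cross=-38.773)
ex = (C−B)/|BC| = (0.1782,-0.9840); ey = (0.9840,0.1782)
P = B + 1.09·ex + 2.69·ey = (3.1335,-1.5496)

3.13 -1.55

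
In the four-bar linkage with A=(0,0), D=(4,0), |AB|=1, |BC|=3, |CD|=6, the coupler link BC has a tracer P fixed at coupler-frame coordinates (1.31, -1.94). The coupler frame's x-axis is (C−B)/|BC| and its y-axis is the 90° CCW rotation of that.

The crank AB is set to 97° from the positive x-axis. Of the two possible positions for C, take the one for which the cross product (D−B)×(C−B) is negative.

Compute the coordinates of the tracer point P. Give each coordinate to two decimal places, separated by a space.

-2.46 1.00

A=(0,0), D=(4.00,0)
B = A + 1.00·(cos97°, sin97°) = (-0.1219, 0.9925)
|BD| = 4.2397
circle(B,3.00) ∩ circle(D,6.00): a=-1.0644, h=2.8048
  candidates: C₊=(-0.5000,3.9686) cross=11.892; C₋=(-1.8133,-1.4852) cross=-11.892
  mode - wants cross < 0 → take C=(-1.8133,-1.4852) (cross=-11.892)
ex = (C−B)/|BC| = (-0.5638,-0.8259); ey = (0.8259,-0.5638)
P = B + 1.31·ex + -1.94·ey = (-2.4627,1.0044)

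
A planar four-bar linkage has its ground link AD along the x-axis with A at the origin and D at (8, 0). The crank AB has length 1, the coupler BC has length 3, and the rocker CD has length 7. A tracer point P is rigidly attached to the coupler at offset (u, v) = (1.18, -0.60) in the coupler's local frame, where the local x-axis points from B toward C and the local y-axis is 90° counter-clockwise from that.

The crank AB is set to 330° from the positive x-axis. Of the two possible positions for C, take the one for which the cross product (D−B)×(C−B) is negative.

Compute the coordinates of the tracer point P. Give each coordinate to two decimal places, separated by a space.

0.68 -1.81

A=(0,0), D=(8.00,0)
B = A + 1.00·(cos330°, sin330°) = (0.8660, -0.5000)
|BD| = 7.1515
circle(B,3.00) ∩ circle(D,7.00): a=0.7791, h=2.8971
  candidates: C₊=(1.4407,2.4444) cross=20.718; C₋=(1.8458,-3.3355) cross=-20.718
  mode - wants cross < 0 → take C=(1.8458,-3.3355) (cross=-20.718)
ex = (C−B)/|BC| = (0.3266,-0.9452); ey = (0.9452,0.3266)
P = B + 1.18·ex + -0.60·ey = (0.6843,-1.8112)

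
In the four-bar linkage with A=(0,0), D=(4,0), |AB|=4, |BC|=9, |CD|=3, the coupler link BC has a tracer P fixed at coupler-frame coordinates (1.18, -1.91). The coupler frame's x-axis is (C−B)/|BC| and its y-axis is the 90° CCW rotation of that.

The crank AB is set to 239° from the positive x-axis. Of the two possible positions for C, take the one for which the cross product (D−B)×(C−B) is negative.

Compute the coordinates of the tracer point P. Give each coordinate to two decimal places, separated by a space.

-0.47 -5.01

A=(0,0), D=(4.00,0)
B = A + 4.00·(cos239°, sin239°) = (-2.0602, -3.4287)
|BD| = 6.9628
circle(B,9.00) ∩ circle(D,3.00): a=8.6517, h=2.4795
  candidates: C₊=(4.2490,2.9897) cross=17.264; C₋=(6.6909,-1.3264) cross=-17.264
  mode - wants cross < 0 → take C=(6.6909,-1.3264) (cross=-17.264)
ex = (C−B)/|BC| = (0.9723,0.2336); ey = (-0.2336,0.9723)
P = B + 1.18·ex + -1.91·ey = (-0.4666,-5.0102)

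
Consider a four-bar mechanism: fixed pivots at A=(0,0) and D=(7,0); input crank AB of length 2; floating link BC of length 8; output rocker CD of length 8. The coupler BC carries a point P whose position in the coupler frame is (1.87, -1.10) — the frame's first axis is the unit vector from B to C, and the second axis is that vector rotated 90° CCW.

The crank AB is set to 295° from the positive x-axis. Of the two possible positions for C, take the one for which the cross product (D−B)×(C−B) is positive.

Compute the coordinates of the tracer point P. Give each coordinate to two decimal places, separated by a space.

2.17 -0.10

A=(0,0), D=(7.00,0)
B = A + 2.00·(cos295°, sin295°) = (0.8452, -1.8126)
|BD| = 6.4161
circle(B,8.00) ∩ circle(D,8.00): a=3.2081, h=7.3286
  candidates: C₊=(1.8522,6.1238) cross=47.021; C₋=(5.9930,-7.9364) cross=-47.021
  mode + wants cross > 0 → take C=(1.8522,6.1238) (cross=47.021)
ex = (C−B)/|BC| = (0.1259,0.9920); ey = (-0.9920,0.1259)
P = B + 1.87·ex + -1.10·ey = (2.1719,-0.0959)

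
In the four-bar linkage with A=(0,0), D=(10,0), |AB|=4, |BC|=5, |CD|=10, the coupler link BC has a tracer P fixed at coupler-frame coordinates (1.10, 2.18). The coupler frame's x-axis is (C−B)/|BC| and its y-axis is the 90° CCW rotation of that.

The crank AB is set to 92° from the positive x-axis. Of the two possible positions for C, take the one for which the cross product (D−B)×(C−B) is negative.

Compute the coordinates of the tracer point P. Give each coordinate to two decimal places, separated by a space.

A=(0,0), D=(10.00,0)
B = A + 4.00·(cos92°, sin92°) = (-0.1396, 3.9976)
|BD| = 10.8992
circle(B,5.00) ∩ circle(D,10.00): a=2.0090, h=4.5787
  candidates: C₊=(3.4087,7.5203) cross=49.904; C₋=(0.0500,-0.9988) cross=-49.904
  mode - wants cross < 0 → take C=(0.0500,-0.9988) (cross=-49.904)
ex = (C−B)/|BC| = (0.0379,-0.9993); ey = (0.9993,0.0379)
P = B + 1.10·ex + 2.18·ey = (2.0805,2.9810)

2.08 2.98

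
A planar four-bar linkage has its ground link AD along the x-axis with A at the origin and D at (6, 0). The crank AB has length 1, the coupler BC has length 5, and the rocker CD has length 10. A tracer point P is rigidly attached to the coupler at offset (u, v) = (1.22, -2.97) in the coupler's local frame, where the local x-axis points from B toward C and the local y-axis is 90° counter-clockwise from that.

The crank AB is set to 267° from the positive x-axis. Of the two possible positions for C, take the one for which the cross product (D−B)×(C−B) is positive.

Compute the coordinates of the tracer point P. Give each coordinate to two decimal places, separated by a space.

A=(0,0), D=(6.00,0)
B = A + 1.00·(cos267°, sin267°) = (-0.0523, -0.9986)
|BD| = 6.1342
circle(B,5.00) ∩ circle(D,10.00): a=-3.0462, h=3.9649
  candidates: C₊=(-3.7034,2.4175) cross=24.321; C₋=(-2.4124,-5.4066) cross=-24.321
  mode + wants cross > 0 → take C=(-3.7034,2.4175) (cross=24.321)
ex = (C−B)/|BC| = (-0.7302,0.6832); ey = (-0.6832,-0.7302)
P = B + 1.22·ex + -2.97·ey = (1.0860,2.0036)

1.09 2.00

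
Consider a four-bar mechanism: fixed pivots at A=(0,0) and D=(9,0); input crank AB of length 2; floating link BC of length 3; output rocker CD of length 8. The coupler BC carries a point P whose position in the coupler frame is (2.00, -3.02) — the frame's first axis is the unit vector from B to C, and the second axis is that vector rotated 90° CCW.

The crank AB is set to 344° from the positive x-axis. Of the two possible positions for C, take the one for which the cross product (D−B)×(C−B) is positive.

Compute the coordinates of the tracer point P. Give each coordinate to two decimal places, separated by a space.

4.52 1.97

A=(0,0), D=(9.00,0)
B = A + 2.00·(cos344°, sin344°) = (1.9225, -0.5513)
|BD| = 7.0989
circle(B,3.00) ∩ circle(D,8.00): a=-0.3244, h=2.9824
  candidates: C₊=(1.3675,2.3969) cross=21.172; C₋=(1.8307,-3.5499) cross=-21.172
  mode + wants cross > 0 → take C=(1.3675,2.3969) (cross=21.172)
ex = (C−B)/|BC| = (-0.1850,0.9827); ey = (-0.9827,-0.1850)
P = B + 2.00·ex + -3.02·ey = (4.5204,1.9729)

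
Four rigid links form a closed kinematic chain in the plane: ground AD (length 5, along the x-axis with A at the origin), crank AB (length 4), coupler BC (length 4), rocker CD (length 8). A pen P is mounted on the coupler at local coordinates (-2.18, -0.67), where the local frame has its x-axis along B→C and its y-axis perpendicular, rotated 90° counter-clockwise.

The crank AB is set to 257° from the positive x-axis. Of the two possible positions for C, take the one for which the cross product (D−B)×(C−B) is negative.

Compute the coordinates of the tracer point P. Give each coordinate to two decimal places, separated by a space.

-2.71 -2.51

A=(0,0), D=(5.00,0)
B = A + 4.00·(cos257°, sin257°) = (-0.8998, -3.8975)
|BD| = 7.0709
circle(B,4.00) ∩ circle(D,8.00): a=0.1413, h=3.9975
  candidates: C₊=(-2.9853,-0.4842) cross=28.266; C₋=(1.4215,-7.1550) cross=-28.266
  mode - wants cross < 0 → take C=(1.4215,-7.1550) (cross=-28.266)
ex = (C−B)/|BC| = (0.5803,-0.8144); ey = (0.8144,0.5803)
P = B + -2.18·ex + -0.67·ey = (-2.7106,-2.5109)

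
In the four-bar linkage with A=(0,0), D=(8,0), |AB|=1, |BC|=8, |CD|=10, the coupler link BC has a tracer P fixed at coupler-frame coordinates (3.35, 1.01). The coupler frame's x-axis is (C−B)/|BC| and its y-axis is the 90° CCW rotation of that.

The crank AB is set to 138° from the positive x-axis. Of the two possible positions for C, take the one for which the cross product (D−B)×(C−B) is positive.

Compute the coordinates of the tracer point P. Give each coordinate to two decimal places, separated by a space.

-0.47 4.16

A=(0,0), D=(8.00,0)
B = A + 1.00·(cos138°, sin138°) = (-0.7431, 0.6691)
|BD| = 8.7687
circle(B,8.00) ∩ circle(D,10.00): a=2.3316, h=7.6527
  candidates: C₊=(2.1656,8.1216) cross=67.104; C₋=(0.9977,-7.1392) cross=-67.104
  mode + wants cross > 0 → take C=(2.1656,8.1216) (cross=67.104)
ex = (C−B)/|BC| = (0.3636,0.9316); ey = (-0.9316,0.3636)
P = B + 3.35·ex + 1.01·ey = (-0.4660,4.1571)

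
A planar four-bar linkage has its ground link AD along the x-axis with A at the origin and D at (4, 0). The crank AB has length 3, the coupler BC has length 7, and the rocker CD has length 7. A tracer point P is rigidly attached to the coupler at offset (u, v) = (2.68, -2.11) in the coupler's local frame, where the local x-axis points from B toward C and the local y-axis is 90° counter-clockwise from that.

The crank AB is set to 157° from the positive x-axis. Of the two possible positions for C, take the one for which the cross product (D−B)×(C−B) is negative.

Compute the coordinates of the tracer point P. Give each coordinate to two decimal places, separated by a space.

A=(0,0), D=(4.00,0)
B = A + 3.00·(cos157°, sin157°) = (-2.7615, 1.1722)
|BD| = 6.8624
circle(B,7.00) ∩ circle(D,7.00): a=3.4312, h=6.1014
  candidates: C₊=(1.6614,6.5978) cross=41.870; C₋=(-0.4230,-5.4256) cross=-41.870
  mode - wants cross < 0 → take C=(-0.4230,-5.4256) (cross=-41.870)
ex = (C−B)/|BC| = (0.3341,-0.9425); ey = (0.9425,0.3341)
P = B + 2.68·ex + -2.11·ey = (-3.8550,-2.0587)

-3.85 -2.06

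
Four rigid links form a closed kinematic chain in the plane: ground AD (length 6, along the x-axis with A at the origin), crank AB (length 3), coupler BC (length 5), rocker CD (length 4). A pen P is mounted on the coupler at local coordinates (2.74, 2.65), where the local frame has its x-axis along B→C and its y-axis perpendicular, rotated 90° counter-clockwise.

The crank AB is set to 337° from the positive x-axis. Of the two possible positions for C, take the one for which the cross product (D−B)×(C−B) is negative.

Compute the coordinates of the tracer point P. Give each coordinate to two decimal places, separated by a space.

A=(0,0), D=(6.00,0)
B = A + 3.00·(cos337°, sin337°) = (2.7615, -1.1722)
|BD| = 3.4441
circle(B,5.00) ∩ circle(D,4.00): a=3.0286, h=3.9784
  candidates: C₊=(4.2553,3.5995) cross=13.702; C₋=(6.9634,-3.8823) cross=-13.702
  mode - wants cross < 0 → take C=(6.9634,-3.8823) (cross=-13.702)
ex = (C−B)/|BC| = (0.8404,-0.5420); ey = (0.5420,0.8404)
P = B + 2.74·ex + 2.65·ey = (6.5005,-0.4303)

6.50 -0.43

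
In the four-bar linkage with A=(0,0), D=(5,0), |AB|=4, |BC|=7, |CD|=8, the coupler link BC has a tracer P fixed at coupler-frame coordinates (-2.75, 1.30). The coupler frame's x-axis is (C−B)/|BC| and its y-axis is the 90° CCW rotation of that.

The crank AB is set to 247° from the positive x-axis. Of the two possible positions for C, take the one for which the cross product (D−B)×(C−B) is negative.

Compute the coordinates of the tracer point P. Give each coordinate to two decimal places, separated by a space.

A=(0,0), D=(5.00,0)
B = A + 4.00·(cos247°, sin247°) = (-1.5629, -3.6820)
|BD| = 7.5252
circle(B,7.00) ∩ circle(D,8.00): a=2.7660, h=6.4303
  candidates: C₊=(-2.2970,3.2794) cross=48.390; C₋=(3.9956,-7.9367) cross=-48.390
  mode - wants cross < 0 → take C=(3.9956,-7.9367) (cross=-48.390)
ex = (C−B)/|BC| = (0.7941,-0.6078); ey = (0.6078,0.7941)
P = B + -2.75·ex + 1.30·ey = (-2.9565,-0.9782)

-2.96 -0.98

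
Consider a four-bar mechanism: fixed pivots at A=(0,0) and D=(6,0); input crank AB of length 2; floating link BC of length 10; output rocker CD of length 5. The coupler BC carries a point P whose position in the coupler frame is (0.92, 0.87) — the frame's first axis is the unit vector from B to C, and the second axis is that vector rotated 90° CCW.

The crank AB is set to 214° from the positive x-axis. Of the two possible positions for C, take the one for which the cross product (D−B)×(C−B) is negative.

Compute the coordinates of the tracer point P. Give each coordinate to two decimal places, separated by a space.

-0.49 -0.64

A=(0,0), D=(6.00,0)
B = A + 2.00·(cos214°, sin214°) = (-1.6581, -1.1184)
|BD| = 7.7393
circle(B,10.00) ∩ circle(D,5.00): a=8.7150, h=4.9039
  candidates: C₊=(6.2569,4.9934) cross=37.953; C₋=(7.6741,-4.7114) cross=-37.953
  mode - wants cross < 0 → take C=(7.6741,-4.7114) (cross=-37.953)
ex = (C−B)/|BC| = (0.9332,-0.3593); ey = (0.3593,0.9332)
P = B + 0.92·ex + 0.87·ey = (-0.4869,-0.6370)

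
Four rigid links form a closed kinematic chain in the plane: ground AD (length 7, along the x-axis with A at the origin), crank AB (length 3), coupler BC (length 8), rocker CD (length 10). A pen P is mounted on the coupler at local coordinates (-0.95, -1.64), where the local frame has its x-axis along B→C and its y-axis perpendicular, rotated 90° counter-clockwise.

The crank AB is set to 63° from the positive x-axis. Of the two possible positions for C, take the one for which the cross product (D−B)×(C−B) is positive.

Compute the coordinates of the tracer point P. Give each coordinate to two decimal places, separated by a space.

A=(0,0), D=(7.00,0)
B = A + 3.00·(cos63°, sin63°) = (1.3620, 2.6730)
|BD| = 6.2396
circle(B,8.00) ∩ circle(D,10.00): a=0.2350, h=7.9965
  candidates: C₊=(5.0000,9.7980) cross=49.895; C₋=(-1.8514,-4.6533) cross=-49.895
  mode + wants cross > 0 → take C=(5.0000,9.7980) (cross=49.895)
ex = (C−B)/|BC| = (0.4548,0.8906); ey = (-0.8906,0.4548)
P = B + -0.95·ex + -1.64·ey = (2.3906,1.0811)

2.39 1.08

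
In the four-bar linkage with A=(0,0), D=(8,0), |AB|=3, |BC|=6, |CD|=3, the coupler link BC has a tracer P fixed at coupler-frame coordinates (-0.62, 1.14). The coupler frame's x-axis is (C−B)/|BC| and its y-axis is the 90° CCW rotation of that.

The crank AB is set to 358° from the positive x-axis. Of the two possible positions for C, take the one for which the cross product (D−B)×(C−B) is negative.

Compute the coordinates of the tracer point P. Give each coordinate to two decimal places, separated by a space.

3.00 1.19

A=(0,0), D=(8.00,0)
B = A + 3.00·(cos358°, sin358°) = (2.9982, -0.1047)
|BD| = 5.0029
circle(B,6.00) ∩ circle(D,3.00): a=5.1999, h=2.9935
  candidates: C₊=(8.1343,2.9970) cross=14.976; C₋=(8.2596,-2.9887) cross=-14.976
  mode - wants cross < 0 → take C=(8.2596,-2.9887) (cross=-14.976)
ex = (C−B)/|BC| = (0.8769,-0.4807); ey = (0.4807,0.8769)
P = B + -0.62·ex + 1.14·ey = (3.0025,1.1930)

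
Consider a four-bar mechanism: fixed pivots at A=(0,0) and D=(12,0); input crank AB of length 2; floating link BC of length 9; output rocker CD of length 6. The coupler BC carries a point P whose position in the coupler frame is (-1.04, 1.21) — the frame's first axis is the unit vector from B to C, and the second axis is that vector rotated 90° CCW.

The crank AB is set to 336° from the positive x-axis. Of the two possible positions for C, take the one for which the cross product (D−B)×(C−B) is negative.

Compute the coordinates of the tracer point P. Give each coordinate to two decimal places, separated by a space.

A=(0,0), D=(12.00,0)
B = A + 2.00·(cos336°, sin336°) = (1.8271, -0.8135)
|BD| = 10.2054
circle(B,9.00) ∩ circle(D,6.00): a=7.3074, h=5.2537
  candidates: C₊=(8.6925,5.0060) cross=53.616; C₋=(9.5300,-5.4680) cross=-53.616
  mode - wants cross < 0 → take C=(9.5300,-5.4680) (cross=-53.616)
ex = (C−B)/|BC| = (0.8559,-0.5172); ey = (0.5172,0.8559)
P = B + -1.04·ex + 1.21·ey = (1.5628,0.7600)

1.56 0.76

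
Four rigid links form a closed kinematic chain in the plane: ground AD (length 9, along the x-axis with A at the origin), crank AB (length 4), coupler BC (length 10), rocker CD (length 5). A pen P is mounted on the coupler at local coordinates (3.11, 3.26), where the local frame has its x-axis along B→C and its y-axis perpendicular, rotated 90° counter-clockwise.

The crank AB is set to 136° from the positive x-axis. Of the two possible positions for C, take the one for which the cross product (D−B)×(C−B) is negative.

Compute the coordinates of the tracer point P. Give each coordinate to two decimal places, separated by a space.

A=(0,0), D=(9.00,0)
B = A + 4.00·(cos136°, sin136°) = (-2.8774, 2.7786)
|BD| = 12.1981
circle(B,10.00) ∩ circle(D,5.00): a=9.1733, h=3.9813
  candidates: C₊=(6.9617,4.5657) cross=48.564; C₋=(5.1478,-3.1876) cross=-48.564
  mode - wants cross < 0 → take C=(5.1478,-3.1876) (cross=-48.564)
ex = (C−B)/|BC| = (0.8025,-0.5966); ey = (0.5966,0.8025)
P = B + 3.11·ex + 3.26·ey = (1.5635,3.5393)

1.56 3.54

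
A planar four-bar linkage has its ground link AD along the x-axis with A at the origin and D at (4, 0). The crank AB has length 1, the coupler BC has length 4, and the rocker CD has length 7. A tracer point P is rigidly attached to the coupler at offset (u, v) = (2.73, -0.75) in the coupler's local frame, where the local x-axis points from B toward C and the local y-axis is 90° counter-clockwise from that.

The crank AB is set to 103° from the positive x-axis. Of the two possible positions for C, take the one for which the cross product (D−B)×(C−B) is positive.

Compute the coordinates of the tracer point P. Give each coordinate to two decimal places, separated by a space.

A=(0,0), D=(4.00,0)
B = A + 1.00·(cos103°, sin103°) = (-0.2250, 0.9744)
|BD| = 4.3359
circle(B,4.00) ∩ circle(D,7.00): a=-1.6376, h=3.6494
  candidates: C₊=(-1.0005,4.8985) cross=15.823; C₋=(-2.6407,-2.2137) cross=-15.823
  mode + wants cross > 0 → take C=(-1.0005,4.8985) (cross=15.823)
ex = (C−B)/|BC| = (-0.1939,0.9810); ey = (-0.9810,-0.1939)
P = B + 2.73·ex + -0.75·ey = (-0.0185,3.7980)

-0.02 3.80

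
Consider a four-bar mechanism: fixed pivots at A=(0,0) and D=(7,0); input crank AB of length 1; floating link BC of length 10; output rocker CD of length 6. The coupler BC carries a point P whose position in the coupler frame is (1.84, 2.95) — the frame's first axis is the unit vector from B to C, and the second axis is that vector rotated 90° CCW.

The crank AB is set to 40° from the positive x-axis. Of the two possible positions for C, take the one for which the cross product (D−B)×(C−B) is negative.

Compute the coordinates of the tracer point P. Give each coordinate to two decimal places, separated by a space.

A=(0,0), D=(7.00,0)
B = A + 1.00·(cos40°, sin40°) = (0.7660, 0.6428)
|BD| = 6.2670
circle(B,10.00) ∩ circle(D,6.00): a=8.2396, h=5.6665
  candidates: C₊=(9.5434,5.4343) cross=35.512; C₋=(8.3810,-5.8389) cross=-35.512
  mode - wants cross < 0 → take C=(8.3810,-5.8389) (cross=-35.512)
ex = (C−B)/|BC| = (0.7615,-0.6482); ey = (0.6482,0.7615)
P = B + 1.84·ex + 2.95·ey = (4.0793,1.6966)

4.08 1.70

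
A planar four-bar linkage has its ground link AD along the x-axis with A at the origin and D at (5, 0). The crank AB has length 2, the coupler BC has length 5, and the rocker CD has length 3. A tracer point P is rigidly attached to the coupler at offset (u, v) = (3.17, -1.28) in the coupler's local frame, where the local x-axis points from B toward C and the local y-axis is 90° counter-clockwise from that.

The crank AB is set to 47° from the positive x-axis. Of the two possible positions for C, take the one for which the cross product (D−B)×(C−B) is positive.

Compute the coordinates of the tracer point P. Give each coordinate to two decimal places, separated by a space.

A=(0,0), D=(5.00,0)
B = A + 2.00·(cos47°, sin47°) = (1.3640, 1.4627)
|BD| = 3.9192
circle(B,5.00) ∩ circle(D,3.00): a=4.0008, h=2.9989
  candidates: C₊=(6.1950,2.7517) cross=11.753; C₋=(3.9565,-2.8127) cross=-11.753
  mode + wants cross > 0 → take C=(6.1950,2.7517) (cross=11.753)
ex = (C−B)/|BC| = (0.9662,0.2578); ey = (-0.2578,0.9662)
P = B + 3.17·ex + -1.28·ey = (4.7568,1.0432)

4.76 1.04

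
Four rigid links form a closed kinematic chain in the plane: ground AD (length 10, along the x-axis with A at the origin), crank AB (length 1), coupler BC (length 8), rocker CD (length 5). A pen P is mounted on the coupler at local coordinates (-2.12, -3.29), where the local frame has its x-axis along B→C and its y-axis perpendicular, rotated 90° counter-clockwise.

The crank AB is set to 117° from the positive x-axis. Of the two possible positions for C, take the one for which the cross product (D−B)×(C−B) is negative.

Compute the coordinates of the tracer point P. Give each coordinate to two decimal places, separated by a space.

A=(0,0), D=(10.00,0)
B = A + 1.00·(cos117°, sin117°) = (-0.4540, 0.8910)
|BD| = 10.4919
circle(B,8.00) ∩ circle(D,5.00): a=7.1045, h=3.6777
  candidates: C₊=(6.9372,3.9521) cross=38.586; C₋=(6.3125,-3.3768) cross=-38.586
  mode - wants cross < 0 → take C=(6.3125,-3.3768) (cross=-38.586)
ex = (C−B)/|BC| = (0.8458,-0.5335); ey = (0.5335,0.8458)
P = B + -2.12·ex + -3.29·ey = (-4.0023,-0.7608)

-4.00 -0.76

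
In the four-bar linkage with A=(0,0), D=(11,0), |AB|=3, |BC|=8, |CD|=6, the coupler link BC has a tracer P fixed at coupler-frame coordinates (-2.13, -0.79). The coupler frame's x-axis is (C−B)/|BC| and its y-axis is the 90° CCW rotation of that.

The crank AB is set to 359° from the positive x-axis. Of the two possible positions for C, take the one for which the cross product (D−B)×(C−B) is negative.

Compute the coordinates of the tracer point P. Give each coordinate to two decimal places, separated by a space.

A=(0,0), D=(11.00,0)
B = A + 3.00·(cos359°, sin359°) = (2.9995, -0.0524)
|BD| = 8.0006
circle(B,8.00) ∩ circle(D,6.00): a=5.7502, h=5.5620
  candidates: C₊=(8.7132,5.5471) cross=44.499; C₋=(8.7860,-5.5766) cross=-44.499
  mode - wants cross < 0 → take C=(8.7860,-5.5766) (cross=-44.499)
ex = (C−B)/|BC| = (0.7233,-0.6905); ey = (0.6905,0.7233)
P = B + -2.13·ex + -0.79·ey = (0.9134,0.8471)

0.91 0.85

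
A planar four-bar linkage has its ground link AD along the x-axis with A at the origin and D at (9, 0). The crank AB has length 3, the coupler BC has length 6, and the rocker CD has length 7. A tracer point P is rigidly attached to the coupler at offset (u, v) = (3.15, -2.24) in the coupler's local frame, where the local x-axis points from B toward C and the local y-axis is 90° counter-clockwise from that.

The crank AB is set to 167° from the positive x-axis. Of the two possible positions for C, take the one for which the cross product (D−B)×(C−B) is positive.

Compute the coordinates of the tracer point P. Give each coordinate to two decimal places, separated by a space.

0.84 -0.22

A=(0,0), D=(9.00,0)
B = A + 3.00·(cos167°, sin167°) = (-2.9231, 0.6749)
|BD| = 11.9422
circle(B,6.00) ∩ circle(D,7.00): a=5.4268, h=2.5592
  candidates: C₊=(2.6396,2.9233) cross=30.563; C₋=(2.3504,-2.1870) cross=-30.563
  mode + wants cross > 0 → take C=(2.6396,2.9233) (cross=30.563)
ex = (C−B)/|BC| = (0.9271,0.3747); ey = (-0.3747,0.9271)
P = B + 3.15·ex + -2.24·ey = (0.8368,-0.2215)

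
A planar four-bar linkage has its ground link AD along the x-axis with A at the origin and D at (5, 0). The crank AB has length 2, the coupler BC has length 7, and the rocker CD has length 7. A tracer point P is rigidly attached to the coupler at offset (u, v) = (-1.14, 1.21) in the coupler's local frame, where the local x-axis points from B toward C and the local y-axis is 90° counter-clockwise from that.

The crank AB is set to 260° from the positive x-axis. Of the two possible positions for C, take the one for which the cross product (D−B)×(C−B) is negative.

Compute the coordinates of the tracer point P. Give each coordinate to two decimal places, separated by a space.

-0.28 -0.31

A=(0,0), D=(5.00,0)
B = A + 2.00·(cos260°, sin260°) = (-0.3473, -1.9696)
|BD| = 5.6985
circle(B,7.00) ∩ circle(D,7.00): a=2.8493, h=6.3939
  candidates: C₊=(0.1164,5.0150) cross=36.436; C₋=(4.5363,-6.9846) cross=-36.436
  mode - wants cross < 0 → take C=(4.5363,-6.9846) (cross=-36.436)
ex = (C−B)/|BC| = (0.6977,-0.7164); ey = (0.7164,0.6977)
P = B + -1.14·ex + 1.21·ey = (-0.2757,-0.3087)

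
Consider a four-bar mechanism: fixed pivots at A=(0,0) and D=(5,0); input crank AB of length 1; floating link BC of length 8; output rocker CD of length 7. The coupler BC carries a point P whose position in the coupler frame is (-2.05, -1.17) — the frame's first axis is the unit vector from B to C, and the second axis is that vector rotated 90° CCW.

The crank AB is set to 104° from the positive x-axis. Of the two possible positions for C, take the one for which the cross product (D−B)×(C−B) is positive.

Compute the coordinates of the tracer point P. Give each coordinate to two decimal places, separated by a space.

A=(0,0), D=(5.00,0)
B = A + 1.00·(cos104°, sin104°) = (-0.2419, 0.9703)
|BD| = 5.3310
circle(B,8.00) ∩ circle(D,7.00): a=4.0724, h=6.8859
  candidates: C₊=(5.0157,7.0000) cross=36.709; C₋=(2.5091,-6.5418) cross=-36.709
  mode + wants cross > 0 → take C=(5.0157,7.0000) (cross=36.709)
ex = (C−B)/|BC| = (0.6572,0.7537); ey = (-0.7537,0.6572)
P = B + -2.05·ex + -1.17·ey = (-0.7074,-1.3437)

-0.71 -1.34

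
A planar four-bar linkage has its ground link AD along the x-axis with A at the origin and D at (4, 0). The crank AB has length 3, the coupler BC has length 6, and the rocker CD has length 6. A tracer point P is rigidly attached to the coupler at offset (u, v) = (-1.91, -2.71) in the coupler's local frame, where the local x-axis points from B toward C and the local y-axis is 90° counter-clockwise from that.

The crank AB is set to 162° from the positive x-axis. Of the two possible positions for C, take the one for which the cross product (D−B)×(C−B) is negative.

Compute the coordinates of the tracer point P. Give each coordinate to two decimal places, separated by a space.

-6.14 1.37

A=(0,0), D=(4.00,0)
B = A + 3.00·(cos162°, sin162°) = (-2.8532, 0.9271)
|BD| = 6.9156
circle(B,6.00) ∩ circle(D,6.00): a=3.4578, h=4.9034
  candidates: C₊=(1.2307,5.3227) cross=33.910; C₋=(-0.0839,-4.3957) cross=-33.910
  mode - wants cross < 0 → take C=(-0.0839,-4.3957) (cross=-33.910)
ex = (C−B)/|BC| = (0.4615,-0.8871); ey = (0.8871,0.4615)
P = B + -1.91·ex + -2.71·ey = (-6.1388,1.3707)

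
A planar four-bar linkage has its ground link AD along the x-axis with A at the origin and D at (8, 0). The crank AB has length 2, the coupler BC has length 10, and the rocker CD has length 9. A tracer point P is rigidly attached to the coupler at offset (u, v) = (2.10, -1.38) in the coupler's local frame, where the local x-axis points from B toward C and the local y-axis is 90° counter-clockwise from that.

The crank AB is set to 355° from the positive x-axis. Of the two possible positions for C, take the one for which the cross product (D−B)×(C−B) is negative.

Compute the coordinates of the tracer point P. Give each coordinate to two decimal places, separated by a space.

1.80 -2.68

A=(0,0), D=(8.00,0)
B = A + 2.00·(cos355°, sin355°) = (1.9924, -0.1743)
|BD| = 6.0101
circle(B,10.00) ∩ circle(D,9.00): a=4.5857, h=8.8866
  candidates: C₊=(6.3185,8.8415) cross=53.409; C₋=(6.8339,-8.9241) cross=-53.409
  mode - wants cross < 0 → take C=(6.8339,-8.9241) (cross=-53.409)
ex = (C−B)/|BC| = (0.4842,-0.8750); ey = (0.8750,0.4842)
P = B + 2.10·ex + -1.38·ey = (1.8016,-2.6799)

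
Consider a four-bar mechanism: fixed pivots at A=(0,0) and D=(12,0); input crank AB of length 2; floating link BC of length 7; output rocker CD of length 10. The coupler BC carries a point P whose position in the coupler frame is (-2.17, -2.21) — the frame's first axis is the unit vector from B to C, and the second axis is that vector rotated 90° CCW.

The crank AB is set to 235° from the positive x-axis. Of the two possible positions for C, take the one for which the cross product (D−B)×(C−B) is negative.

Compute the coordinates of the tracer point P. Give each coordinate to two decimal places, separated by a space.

-4.23 -1.90

A=(0,0), D=(12.00,0)
B = A + 2.00·(cos235°, sin235°) = (-1.1472, -1.6383)
|BD| = 13.2488
circle(B,7.00) ∩ circle(D,10.00): a=4.6997, h=5.1877
  candidates: C₊=(2.8750,4.0908) cross=68.731; C₋=(4.1580,-6.2051) cross=-68.731
  mode - wants cross < 0 → take C=(4.1580,-6.2051) (cross=-68.731)
ex = (C−B)/|BC| = (0.7579,-0.6524); ey = (0.6524,0.7579)
P = B + -2.17·ex + -2.21·ey = (-4.2335,-1.8975)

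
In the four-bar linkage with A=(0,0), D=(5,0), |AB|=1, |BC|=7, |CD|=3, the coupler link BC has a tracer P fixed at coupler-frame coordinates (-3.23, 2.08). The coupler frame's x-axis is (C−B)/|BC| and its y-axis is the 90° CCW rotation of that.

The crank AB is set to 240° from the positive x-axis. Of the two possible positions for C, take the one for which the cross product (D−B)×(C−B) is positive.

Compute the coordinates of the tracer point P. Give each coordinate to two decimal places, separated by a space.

A=(0,0), D=(5.00,0)
B = A + 1.00·(cos240°, sin240°) = (-0.5000, -0.8660)
|BD| = 5.5678
circle(B,7.00) ∩ circle(D,3.00): a=6.3760, h=2.8891
  candidates: C₊=(5.3490,2.9796) cross=16.086; C₋=(6.2478,-2.7282) cross=-16.086
  mode + wants cross > 0 → take C=(5.3490,2.9796) (cross=16.086)
ex = (C−B)/|BC| = (0.8356,0.5494); ey = (-0.5494,0.8356)
P = B + -3.23·ex + 2.08·ey = (-4.3416,-0.9025)

-4.34 -0.90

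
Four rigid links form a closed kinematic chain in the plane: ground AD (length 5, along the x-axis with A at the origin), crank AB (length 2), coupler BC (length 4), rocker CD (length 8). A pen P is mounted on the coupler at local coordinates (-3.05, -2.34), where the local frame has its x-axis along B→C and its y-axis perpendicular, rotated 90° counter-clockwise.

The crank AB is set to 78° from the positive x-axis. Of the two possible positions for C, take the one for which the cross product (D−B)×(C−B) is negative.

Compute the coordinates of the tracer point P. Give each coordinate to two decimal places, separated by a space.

1.80 5.54

A=(0,0), D=(5.00,0)
B = A + 2.00·(cos78°, sin78°) = (0.4158, 1.9563)
|BD| = 4.9842
circle(B,4.00) ∩ circle(D,8.00): a=-2.3232, h=3.2562
  candidates: C₊=(-0.4429,5.8630) cross=16.229; C₋=(-2.9990,-0.1267) cross=-16.229
  mode - wants cross < 0 → take C=(-2.9990,-0.1267) (cross=-16.229)
ex = (C−B)/|BC| = (-0.8537,-0.5208); ey = (0.5208,-0.8537)
P = B + -3.05·ex + -2.34·ey = (1.8011,5.5423)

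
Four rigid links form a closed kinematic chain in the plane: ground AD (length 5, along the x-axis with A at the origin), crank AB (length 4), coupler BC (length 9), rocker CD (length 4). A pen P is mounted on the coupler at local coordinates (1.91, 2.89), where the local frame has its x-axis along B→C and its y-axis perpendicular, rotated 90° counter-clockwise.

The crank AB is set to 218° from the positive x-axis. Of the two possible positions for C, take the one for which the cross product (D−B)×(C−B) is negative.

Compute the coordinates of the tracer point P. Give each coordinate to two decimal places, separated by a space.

-0.80 0.08

A=(0,0), D=(5.00,0)
B = A + 4.00·(cos218°, sin218°) = (-3.1520, -2.4626)
|BD| = 8.5159
circle(B,9.00) ∩ circle(D,4.00): a=8.0743, h=3.9756
  candidates: C₊=(3.4277,3.6780) cross=33.855; C₋=(5.7270,-3.9334) cross=-33.855
  mode - wants cross < 0 → take C=(5.7270,-3.9334) (cross=-33.855)
ex = (C−B)/|BC| = (0.9866,-0.1634); ey = (0.1634,0.9866)
P = B + 1.91·ex + 2.89·ey = (-0.7954,0.0764)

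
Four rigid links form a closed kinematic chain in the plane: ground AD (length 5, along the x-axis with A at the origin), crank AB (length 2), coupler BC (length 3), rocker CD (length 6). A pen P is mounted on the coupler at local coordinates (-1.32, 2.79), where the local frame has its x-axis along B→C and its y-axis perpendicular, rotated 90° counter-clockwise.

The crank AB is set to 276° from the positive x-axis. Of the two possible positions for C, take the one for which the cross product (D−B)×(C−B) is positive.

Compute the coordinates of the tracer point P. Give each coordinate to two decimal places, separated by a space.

-1.85 -4.28

A=(0,0), D=(5.00,0)
B = A + 2.00·(cos276°, sin276°) = (0.2091, -1.9890)
|BD| = 5.1874
circle(B,3.00) ∩ circle(D,6.00): a=-0.0087, h=3.0000
  candidates: C₊=(-0.9493,0.7783) cross=15.562; C₋=(1.3513,-4.7631) cross=-15.562
  mode + wants cross > 0 → take C=(-0.9493,0.7783) (cross=15.562)
ex = (C−B)/|BC| = (-0.3861,0.9224); ey = (-0.9224,-0.3861)
P = B + -1.32·ex + 2.79·ey = (-1.8549,-4.2840)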